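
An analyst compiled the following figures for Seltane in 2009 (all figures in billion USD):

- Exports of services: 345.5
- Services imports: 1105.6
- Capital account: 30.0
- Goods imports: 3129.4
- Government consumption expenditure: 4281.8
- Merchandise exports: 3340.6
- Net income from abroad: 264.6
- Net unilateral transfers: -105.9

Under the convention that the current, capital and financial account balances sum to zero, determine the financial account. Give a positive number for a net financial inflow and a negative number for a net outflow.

Goods balance = 3340.6 - 3129.4 = 211.2
Services balance = 345.5 - 1105.6 = -760.1
Trade balance (goods + services) = 211.2 + (-760.1) = -548.9
Net primary income = 264.6
Net secondary income = -105.9
Current account = -548.9 + 264.6 + (-105.9) = -390.2
Financial account = -(-390.2 + 30.0) = 360.2

360.2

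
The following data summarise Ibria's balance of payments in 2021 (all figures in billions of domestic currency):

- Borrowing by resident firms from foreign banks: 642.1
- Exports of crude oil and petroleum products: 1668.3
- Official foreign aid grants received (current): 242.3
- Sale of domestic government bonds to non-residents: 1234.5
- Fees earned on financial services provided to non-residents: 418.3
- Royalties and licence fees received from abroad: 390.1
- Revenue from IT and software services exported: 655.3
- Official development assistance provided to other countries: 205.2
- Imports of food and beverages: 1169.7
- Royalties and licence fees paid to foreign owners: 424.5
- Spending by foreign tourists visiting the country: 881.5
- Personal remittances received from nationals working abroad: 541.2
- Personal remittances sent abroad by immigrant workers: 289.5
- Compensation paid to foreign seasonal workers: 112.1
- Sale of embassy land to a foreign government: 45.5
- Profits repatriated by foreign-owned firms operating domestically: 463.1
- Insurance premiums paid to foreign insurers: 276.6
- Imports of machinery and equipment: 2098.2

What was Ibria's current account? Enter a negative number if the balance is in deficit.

Goods: -2098.2 - 1169.7 + 1668.3 = -1599.6
Services: -424.5 + 418.3 + 655.3 + 881.5 - 276.6 + 390.1 = 1644.1
Primary income: -112.1 - 463.1 = -575.2
Secondary income: 242.3 + 541.2 - 289.5 - 205.2 = 288.8
Current account = (-1599.6) + 1644.1 + (-575.2) + 288.8 = -241.9
(Excluded from the current account — financial account: borrowing by resident firms from foreign banks 642.1, sale of domestic government bonds to non-residents 1234.5; capital account: sale of embassy land to a foreign government 45.5.)

-241.9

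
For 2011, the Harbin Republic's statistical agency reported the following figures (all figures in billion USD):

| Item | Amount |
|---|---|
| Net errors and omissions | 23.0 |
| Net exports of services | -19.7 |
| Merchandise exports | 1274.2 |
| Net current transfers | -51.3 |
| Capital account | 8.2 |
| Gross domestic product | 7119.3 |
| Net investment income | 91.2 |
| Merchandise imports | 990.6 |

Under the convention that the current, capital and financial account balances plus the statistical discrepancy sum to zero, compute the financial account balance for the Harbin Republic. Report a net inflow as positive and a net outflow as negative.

Goods balance = 1274.2 - 990.6 = 283.6
Services balance = -19.7
Trade balance (goods + services) = 283.6 + (-19.7) = 263.9
Net primary income = 91.2
Net secondary income = -51.3
Current account = 263.9 + 91.2 + (-51.3) = 303.8
Financial account = -(303.8 + 8.2 + 23.0) = -335.0

-335.0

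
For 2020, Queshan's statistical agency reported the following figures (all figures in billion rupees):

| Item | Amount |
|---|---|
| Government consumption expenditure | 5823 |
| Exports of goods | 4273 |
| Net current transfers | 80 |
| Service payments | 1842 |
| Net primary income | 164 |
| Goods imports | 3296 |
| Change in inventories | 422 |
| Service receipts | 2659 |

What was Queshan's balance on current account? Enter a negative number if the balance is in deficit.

2038

Goods balance = 4273 - 3296 = 977
Services balance = 2659 - 1842 = 817
Trade balance (goods + services) = 977 + 817 = 1794
Net primary income = 164
Net secondary income = 80
Current account = 1794 + 164 + 80 = 2038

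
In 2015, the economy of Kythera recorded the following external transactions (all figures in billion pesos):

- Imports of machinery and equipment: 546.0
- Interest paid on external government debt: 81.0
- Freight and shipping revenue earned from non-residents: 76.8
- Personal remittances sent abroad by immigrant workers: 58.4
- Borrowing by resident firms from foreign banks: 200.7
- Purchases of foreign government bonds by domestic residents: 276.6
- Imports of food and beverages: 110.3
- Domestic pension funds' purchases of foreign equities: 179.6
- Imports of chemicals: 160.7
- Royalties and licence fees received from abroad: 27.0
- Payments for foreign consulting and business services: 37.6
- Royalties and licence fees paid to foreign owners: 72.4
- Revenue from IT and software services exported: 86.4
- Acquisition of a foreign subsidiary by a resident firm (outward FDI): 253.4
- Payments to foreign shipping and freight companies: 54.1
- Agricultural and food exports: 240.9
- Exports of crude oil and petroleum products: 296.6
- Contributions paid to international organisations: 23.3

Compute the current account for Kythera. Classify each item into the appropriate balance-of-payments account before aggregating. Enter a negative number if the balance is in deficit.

Goods: 240.9 - 546.0 - 160.7 - 110.3 + 296.6 = -279.5
Services: -72.4 + 86.4 - 54.1 + 27.0 + 76.8 - 37.6 = 26.1
Primary income: -81.0
Secondary income: -58.4 - 23.3 = -81.7
Current account = (-279.5) + 26.1 + (-81.0) + (-81.7) = -416.1
(Excluded from the current account — financial account: borrowing by resident firms from foreign banks 200.7, purchases of foreign government bonds by domestic residents 276.6, domestic pension funds' purchases of foreign equities 179.6, acquisition of a foreign subsidiary by a resident firm (outward FDI) 253.4.)

-416.1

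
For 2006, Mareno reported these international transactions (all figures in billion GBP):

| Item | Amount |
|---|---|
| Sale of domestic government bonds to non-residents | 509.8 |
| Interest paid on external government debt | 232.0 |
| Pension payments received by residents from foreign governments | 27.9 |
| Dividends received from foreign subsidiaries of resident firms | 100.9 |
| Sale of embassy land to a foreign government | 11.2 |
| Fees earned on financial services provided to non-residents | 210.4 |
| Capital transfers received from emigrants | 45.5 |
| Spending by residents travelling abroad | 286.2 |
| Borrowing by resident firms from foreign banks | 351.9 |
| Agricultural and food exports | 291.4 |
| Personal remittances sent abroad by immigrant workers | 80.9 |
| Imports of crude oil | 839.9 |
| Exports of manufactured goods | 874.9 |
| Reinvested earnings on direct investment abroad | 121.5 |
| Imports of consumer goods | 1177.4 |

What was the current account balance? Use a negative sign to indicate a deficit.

Goods: 874.9 + 291.4 - 1177.4 - 839.9 = -851.0
Services: -286.2 + 210.4 = -75.8
Primary income: 100.9 - 232.0 + 121.5 = -9.6
Secondary income: -80.9 + 27.9 = -53.0
Current account = (-851.0) + (-75.8) + (-9.6) + (-53.0) = -989.4
(Excluded from the current account — financial account: sale of domestic government bonds to non-residents 509.8, borrowing by resident firms from foreign banks 351.9; capital account: sale of embassy land to a foreign government 11.2, capital transfers received from emigrants 45.5.)

-989.4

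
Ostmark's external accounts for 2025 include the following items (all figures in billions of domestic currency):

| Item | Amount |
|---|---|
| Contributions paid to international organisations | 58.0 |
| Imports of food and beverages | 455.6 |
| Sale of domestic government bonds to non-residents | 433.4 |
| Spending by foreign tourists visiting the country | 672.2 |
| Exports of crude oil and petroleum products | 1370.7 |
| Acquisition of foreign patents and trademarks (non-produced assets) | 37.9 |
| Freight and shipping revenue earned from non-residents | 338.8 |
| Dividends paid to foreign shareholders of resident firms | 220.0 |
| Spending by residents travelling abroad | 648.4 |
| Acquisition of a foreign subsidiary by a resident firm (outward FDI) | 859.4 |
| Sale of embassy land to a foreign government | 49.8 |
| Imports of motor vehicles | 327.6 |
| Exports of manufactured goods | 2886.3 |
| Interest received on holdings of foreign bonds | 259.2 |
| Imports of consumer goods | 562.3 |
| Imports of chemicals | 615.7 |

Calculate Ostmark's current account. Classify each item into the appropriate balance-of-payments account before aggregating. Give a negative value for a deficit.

2639.6

Goods: 1370.7 - 327.6 - 615.7 - 562.3 - 455.6 + 2886.3 = 2295.8
Services: -648.4 + 338.8 + 672.2 = 362.6
Primary income: -220.0 + 259.2 = 39.2
Secondary income: -58.0
Current account = 2295.8 + 362.6 + 39.2 + (-58.0) = 2639.6
(Excluded from the current account — financial account: sale of domestic government bonds to non-residents 433.4, acquisition of a foreign subsidiary by a resident firm (outward FDI) 859.4; capital account: acquisition of foreign patents and trademarks (non-produced assets) 37.9, sale of embassy land to a foreign government 49.8.)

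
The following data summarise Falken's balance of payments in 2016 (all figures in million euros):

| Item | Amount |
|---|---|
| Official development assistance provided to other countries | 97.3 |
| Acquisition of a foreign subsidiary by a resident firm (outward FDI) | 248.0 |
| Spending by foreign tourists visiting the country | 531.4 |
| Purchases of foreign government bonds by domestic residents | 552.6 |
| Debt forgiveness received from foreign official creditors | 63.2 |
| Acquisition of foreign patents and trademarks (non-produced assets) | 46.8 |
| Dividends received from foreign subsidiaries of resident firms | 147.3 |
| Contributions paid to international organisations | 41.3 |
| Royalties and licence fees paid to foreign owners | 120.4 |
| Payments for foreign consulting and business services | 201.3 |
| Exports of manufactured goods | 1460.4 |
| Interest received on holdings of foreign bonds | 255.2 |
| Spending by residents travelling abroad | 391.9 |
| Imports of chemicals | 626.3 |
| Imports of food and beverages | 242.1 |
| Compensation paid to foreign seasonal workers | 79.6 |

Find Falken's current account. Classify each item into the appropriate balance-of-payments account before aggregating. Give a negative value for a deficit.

Goods: -626.3 + 1460.4 - 242.1 = 592.0
Services: -120.4 + 531.4 - 201.3 - 391.9 = -182.2
Primary income: 147.3 + 255.2 - 79.6 = 322.9
Secondary income: -41.3 - 97.3 = -138.6
Current account = 592.0 + (-182.2) + 322.9 + (-138.6) = 594.1
(Excluded from the current account — financial account: acquisition of a foreign subsidiary by a resident firm (outward FDI) 248.0, purchases of foreign government bonds by domestic residents 552.6; capital account: debt forgiveness received from foreign official creditors 63.2, acquisition of foreign patents and trademarks (non-produced assets) 46.8.)

594.1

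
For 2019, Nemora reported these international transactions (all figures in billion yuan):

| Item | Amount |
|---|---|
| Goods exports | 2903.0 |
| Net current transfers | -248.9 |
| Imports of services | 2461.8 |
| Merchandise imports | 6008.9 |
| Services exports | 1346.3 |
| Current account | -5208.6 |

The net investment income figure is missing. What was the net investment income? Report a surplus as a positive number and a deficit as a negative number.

Current account = goods balance + services balance + net primary income + net secondary income
Sum of the known components = -4470.3
Net investment income = CA - (known components) = -5208.6 - (-4470.3) = -738.3

-738.3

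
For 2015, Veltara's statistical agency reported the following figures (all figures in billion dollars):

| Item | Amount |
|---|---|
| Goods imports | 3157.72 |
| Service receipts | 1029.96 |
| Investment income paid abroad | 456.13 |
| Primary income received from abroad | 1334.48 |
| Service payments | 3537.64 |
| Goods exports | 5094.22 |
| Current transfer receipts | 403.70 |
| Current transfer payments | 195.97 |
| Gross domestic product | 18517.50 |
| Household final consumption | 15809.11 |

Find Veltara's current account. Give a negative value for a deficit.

514.90

Goods balance = 5094.22 - 3157.72 = 1936.50
Services balance = 1029.96 - 3537.64 = -2507.68
Trade balance (goods + services) = 1936.50 + (-2507.68) = -571.18
Net primary income = 1334.48 - 456.13 = 878.35
Net secondary income = 403.70 - 195.97 = 207.73
Current account = -571.18 + 878.35 + 207.73 = 514.90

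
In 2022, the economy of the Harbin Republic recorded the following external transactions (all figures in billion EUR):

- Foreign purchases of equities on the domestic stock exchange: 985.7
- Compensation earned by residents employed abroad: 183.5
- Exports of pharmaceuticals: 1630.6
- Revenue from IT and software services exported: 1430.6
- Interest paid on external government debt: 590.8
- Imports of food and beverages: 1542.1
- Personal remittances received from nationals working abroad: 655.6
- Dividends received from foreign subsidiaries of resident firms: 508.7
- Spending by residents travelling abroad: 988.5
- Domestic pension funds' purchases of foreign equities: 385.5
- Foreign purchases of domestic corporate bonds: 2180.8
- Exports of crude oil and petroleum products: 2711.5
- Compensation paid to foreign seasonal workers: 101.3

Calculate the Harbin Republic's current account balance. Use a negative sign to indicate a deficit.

3897.8

Goods: 1630.6 + 2711.5 - 1542.1 = 2800.0
Services: 1430.6 - 988.5 = 442.1
Primary income: -590.8 + 508.7 - 101.3 + 183.5 = 0.1
Secondary income: 655.6
Current account = 2800.0 + 442.1 + 0.1 + 655.6 = 3897.8
(Excluded from the current account — financial account: foreign purchases of equities on the domestic stock exchange 985.7, domestic pension funds' purchases of foreign equities 385.5, foreign purchases of domestic corporate bonds 2180.8.)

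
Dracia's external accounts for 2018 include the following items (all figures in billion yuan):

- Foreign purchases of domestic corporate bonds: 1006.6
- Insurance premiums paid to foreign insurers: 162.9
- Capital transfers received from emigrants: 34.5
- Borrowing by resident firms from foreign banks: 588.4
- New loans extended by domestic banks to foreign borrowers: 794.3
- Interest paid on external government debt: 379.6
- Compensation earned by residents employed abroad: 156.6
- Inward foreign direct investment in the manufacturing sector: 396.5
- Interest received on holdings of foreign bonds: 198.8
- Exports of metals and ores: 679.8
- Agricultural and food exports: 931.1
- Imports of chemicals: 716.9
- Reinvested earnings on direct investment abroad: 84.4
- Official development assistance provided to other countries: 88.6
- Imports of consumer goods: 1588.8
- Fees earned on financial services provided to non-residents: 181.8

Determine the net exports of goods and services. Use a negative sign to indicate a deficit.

Goods: -1588.8 - 716.9 + 931.1 + 679.8 = -694.8
Services: -162.9 + 181.8 = 18.9
Trade balance = -694.8 + 18.9 = -675.9
(Excluded from the trade balance — financial account: foreign purchases of domestic corporate bonds 1006.6, borrowing by resident firms from foreign banks 588.4, new loans extended by domestic banks to foreign borrowers 794.3, inward foreign direct investment in the manufacturing sector 396.5; capital account: capital transfers received from emigrants 34.5; primary income: interest paid on external government debt 379.6, compensation earned by residents employed abroad 156.6, interest received on holdings of foreign bonds 198.8, reinvested earnings on direct investment abroad 84.4; secondary income: official development assistance provided to other countries 88.6.)

-675.9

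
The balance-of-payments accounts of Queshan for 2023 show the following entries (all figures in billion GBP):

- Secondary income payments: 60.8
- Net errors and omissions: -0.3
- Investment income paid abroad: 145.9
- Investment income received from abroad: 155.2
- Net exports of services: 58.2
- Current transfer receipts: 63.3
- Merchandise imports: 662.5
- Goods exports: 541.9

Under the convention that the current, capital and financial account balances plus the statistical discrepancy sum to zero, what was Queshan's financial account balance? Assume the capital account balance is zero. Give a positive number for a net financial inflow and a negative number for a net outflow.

50.9

Goods balance = 541.9 - 662.5 = -120.6
Services balance = 58.2
Trade balance (goods + services) = -120.6 + 58.2 = -62.4
Net primary income = 155.2 - 145.9 = 9.3
Net secondary income = 63.3 - 60.8 = 2.5
Current account = -62.4 + 9.3 + 2.5 = -50.6
Financial account = -(-50.6 + (-0.3)) = 50.9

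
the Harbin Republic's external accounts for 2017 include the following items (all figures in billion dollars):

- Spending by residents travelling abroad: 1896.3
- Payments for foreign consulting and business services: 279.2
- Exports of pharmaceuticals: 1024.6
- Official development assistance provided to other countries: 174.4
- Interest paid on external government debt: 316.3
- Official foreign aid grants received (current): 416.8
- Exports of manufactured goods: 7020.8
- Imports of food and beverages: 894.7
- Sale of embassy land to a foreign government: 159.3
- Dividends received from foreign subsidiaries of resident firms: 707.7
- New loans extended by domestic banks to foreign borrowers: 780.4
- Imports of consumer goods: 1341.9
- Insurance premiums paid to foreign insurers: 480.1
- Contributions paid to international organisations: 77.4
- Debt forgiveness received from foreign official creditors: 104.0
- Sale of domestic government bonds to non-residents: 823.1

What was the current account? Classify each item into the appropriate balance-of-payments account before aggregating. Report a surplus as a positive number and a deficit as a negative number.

Goods: 7020.8 - 1341.9 + 1024.6 - 894.7 = 5808.8
Services: -279.2 - 1896.3 - 480.1 = -2655.6
Primary income: -316.3 + 707.7 = 391.4
Secondary income: 416.8 - 174.4 - 77.4 = 165.0
Current account = 5808.8 + (-2655.6) + 391.4 + 165.0 = 3709.6
(Excluded from the current account — capital account: sale of embassy land to a foreign government 159.3, debt forgiveness received from foreign official creditors 104.0; financial account: new loans extended by domestic banks to foreign borrowers 780.4, sale of domestic government bonds to non-residents 823.1.)

3709.6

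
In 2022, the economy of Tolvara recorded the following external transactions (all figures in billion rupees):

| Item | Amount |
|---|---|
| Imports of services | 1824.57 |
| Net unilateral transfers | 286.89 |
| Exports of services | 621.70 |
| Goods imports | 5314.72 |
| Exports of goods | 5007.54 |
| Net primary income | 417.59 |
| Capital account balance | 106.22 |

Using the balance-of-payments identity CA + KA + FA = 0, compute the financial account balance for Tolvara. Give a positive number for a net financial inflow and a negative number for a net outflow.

Goods balance = 5007.54 - 5314.72 = -307.18
Services balance = 621.70 - 1824.57 = -1202.87
Trade balance (goods + services) = -307.18 + (-1202.87) = -1510.05
Net primary income = 417.59
Net secondary income = 286.89
Current account = -1510.05 + 417.59 + 286.89 = -805.57
Financial account = -(-805.57 + 106.22) = 699.35

699.35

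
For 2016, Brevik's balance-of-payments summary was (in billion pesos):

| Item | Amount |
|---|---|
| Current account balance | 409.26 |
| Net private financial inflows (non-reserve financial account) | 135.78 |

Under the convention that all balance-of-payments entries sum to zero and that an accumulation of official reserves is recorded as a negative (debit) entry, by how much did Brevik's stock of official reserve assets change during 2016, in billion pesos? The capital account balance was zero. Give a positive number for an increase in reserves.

Official reserve transactions balance = -(409.26 + 135.78) = -545.04
An accumulation of reserves is recorded as a debit (negative entry), so the change in the stock of reserves is the negative of that balance.
Change in official reserves = -(-545.04) = 545.04

545.04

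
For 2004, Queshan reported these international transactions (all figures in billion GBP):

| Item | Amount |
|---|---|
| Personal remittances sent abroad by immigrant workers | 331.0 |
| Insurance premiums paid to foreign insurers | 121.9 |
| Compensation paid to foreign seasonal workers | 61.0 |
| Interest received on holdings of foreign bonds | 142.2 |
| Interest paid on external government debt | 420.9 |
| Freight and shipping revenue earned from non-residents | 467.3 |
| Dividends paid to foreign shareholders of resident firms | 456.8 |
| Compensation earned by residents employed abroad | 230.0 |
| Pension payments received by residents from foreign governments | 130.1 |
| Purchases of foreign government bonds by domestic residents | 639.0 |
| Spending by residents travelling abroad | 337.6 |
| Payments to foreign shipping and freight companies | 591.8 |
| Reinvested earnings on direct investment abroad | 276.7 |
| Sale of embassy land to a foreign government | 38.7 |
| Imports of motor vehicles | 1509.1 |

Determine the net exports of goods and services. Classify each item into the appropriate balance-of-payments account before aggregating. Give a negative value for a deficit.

Goods: -1509.1
Services: -337.6 + 467.3 - 121.9 - 591.8 = -584.0
Trade balance = -1509.1 + (-584.0) = -2093.1
(Excluded from the trade balance — secondary income: personal remittances sent abroad by immigrant workers 331.0, pension payments received by residents from foreign governments 130.1; primary income: compensation paid to foreign seasonal workers 61.0, interest received on holdings of foreign bonds 142.2, interest paid on external government debt 420.9, dividends paid to foreign shareholders of resident firms 456.8, compensation earned by residents employed abroad 230.0, reinvested earnings on direct investment abroad 276.7; financial account: purchases of foreign government bonds by domestic residents 639.0; capital account: sale of embassy land to a foreign government 38.7.)

-2093.1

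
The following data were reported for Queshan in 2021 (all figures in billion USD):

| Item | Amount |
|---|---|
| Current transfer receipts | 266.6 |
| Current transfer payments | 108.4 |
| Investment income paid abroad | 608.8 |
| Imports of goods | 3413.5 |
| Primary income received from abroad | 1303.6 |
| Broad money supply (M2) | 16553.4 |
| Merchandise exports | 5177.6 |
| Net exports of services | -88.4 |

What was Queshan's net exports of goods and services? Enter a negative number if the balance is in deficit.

Goods balance = 5177.6 - 3413.5 = 1764.1
Services balance = -88.4
Trade balance (goods + services) = 1764.1 + (-88.4) = 1675.7

1675.7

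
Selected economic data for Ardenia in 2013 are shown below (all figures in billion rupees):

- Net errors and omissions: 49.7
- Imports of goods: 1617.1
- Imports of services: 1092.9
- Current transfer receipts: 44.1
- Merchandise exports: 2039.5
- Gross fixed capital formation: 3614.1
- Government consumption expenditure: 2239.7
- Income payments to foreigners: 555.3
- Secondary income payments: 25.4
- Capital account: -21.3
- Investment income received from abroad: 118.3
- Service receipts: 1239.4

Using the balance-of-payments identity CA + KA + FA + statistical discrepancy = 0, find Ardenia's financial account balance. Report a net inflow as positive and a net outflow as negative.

Goods balance = 2039.5 - 1617.1 = 422.4
Services balance = 1239.4 - 1092.9 = 146.5
Trade balance (goods + services) = 422.4 + 146.5 = 568.9
Net primary income = 118.3 - 555.3 = -437.0
Net secondary income = 44.1 - 25.4 = 18.7
Current account = 568.9 + (-437.0) + 18.7 = 150.6
Financial account = -(150.6 + (-21.3) + 49.7) = -179.0

-179.0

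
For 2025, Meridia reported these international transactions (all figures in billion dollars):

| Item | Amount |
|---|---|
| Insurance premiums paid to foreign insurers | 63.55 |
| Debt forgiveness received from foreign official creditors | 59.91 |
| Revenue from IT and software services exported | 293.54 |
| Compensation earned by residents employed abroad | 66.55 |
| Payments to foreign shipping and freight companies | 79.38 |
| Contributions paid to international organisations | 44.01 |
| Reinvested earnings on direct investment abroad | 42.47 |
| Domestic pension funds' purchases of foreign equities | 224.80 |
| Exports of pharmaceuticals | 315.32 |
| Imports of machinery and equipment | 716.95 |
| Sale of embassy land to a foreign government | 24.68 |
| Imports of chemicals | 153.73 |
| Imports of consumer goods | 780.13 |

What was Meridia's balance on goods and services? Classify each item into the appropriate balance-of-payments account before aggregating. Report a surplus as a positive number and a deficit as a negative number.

-1184.88

Goods: -780.13 - 153.73 - 716.95 + 315.32 = -1335.49
Services: 293.54 - 63.55 - 79.38 = 150.61
Trade balance = -1335.49 + 150.61 = -1184.88
(Excluded from the trade balance — capital account: debt forgiveness received from foreign official creditors 59.91, sale of embassy land to a foreign government 24.68; primary income: compensation earned by residents employed abroad 66.55, reinvested earnings on direct investment abroad 42.47; secondary income: contributions paid to international organisations 44.01; financial account: domestic pension funds' purchases of foreign equities 224.80.)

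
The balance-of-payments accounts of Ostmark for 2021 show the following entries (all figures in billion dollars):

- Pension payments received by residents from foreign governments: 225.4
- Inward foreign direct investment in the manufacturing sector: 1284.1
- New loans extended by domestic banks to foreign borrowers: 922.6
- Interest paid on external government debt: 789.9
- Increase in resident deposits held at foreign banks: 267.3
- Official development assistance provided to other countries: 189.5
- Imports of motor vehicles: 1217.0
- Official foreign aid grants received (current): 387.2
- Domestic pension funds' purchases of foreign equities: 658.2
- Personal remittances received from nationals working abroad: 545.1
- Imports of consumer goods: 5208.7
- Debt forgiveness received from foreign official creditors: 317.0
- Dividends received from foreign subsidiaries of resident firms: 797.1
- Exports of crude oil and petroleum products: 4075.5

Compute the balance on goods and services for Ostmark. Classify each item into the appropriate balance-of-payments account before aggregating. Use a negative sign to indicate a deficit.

Goods: -5208.7 + 4075.5 - 1217.0 = -2350.2
Trade balance = -2350.2 + 0.0 = -2350.2
(Excluded from the trade balance — secondary income: pension payments received by residents from foreign governments 225.4, official development assistance provided to other countries 189.5, official foreign aid grants received (current) 387.2, personal remittances received from nationals working abroad 545.1; financial account: inward foreign direct investment in the manufacturing sector 1284.1, new loans extended by domestic banks to foreign borrowers 922.6, increase in resident deposits held at foreign banks 267.3, domestic pension funds' purchases of foreign equities 658.2; primary income: interest paid on external government debt 789.9, dividends received from foreign subsidiaries of resident firms 797.1; capital account: debt forgiveness received from foreign official creditors 317.0.)

-2350.2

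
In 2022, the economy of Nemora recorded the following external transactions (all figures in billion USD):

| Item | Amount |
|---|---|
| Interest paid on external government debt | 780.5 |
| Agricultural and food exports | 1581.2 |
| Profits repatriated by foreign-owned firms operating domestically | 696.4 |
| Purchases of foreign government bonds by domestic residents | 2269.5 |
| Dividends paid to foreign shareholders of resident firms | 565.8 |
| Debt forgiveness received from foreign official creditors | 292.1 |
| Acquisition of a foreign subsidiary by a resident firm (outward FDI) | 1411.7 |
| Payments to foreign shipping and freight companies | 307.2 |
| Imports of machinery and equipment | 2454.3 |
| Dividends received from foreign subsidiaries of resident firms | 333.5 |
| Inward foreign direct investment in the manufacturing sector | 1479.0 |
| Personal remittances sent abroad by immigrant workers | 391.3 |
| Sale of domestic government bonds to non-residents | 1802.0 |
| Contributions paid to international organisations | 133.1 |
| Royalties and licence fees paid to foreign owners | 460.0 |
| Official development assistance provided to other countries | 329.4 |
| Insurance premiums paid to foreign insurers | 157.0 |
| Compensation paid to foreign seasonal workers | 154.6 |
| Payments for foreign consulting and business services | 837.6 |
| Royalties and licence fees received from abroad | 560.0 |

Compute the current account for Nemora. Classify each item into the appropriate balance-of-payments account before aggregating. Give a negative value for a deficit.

Goods: -2454.3 + 1581.2 = -873.1
Services: -307.2 - 460.0 - 157.0 + 560.0 - 837.6 = -1201.8
Primary income: -696.4 - 154.6 + 333.5 - 780.5 - 565.8 = -1863.8
Secondary income: -391.3 - 329.4 - 133.1 = -853.8
Current account = (-873.1) + (-1201.8) + (-1863.8) + (-853.8) = -4792.5
(Excluded from the current account — financial account: purchases of foreign government bonds by domestic residents 2269.5, acquisition of a foreign subsidiary by a resident firm (outward FDI) 1411.7, inward foreign direct investment in the manufacturing sector 1479.0, sale of domestic government bonds to non-residents 1802.0; capital account: debt forgiveness received from foreign official creditors 292.1.)

-4792.5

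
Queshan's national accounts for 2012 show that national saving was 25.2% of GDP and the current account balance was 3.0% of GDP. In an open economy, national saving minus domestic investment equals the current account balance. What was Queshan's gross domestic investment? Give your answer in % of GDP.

22.2

I = S - CA = 25.2 - 3.0 = 22.2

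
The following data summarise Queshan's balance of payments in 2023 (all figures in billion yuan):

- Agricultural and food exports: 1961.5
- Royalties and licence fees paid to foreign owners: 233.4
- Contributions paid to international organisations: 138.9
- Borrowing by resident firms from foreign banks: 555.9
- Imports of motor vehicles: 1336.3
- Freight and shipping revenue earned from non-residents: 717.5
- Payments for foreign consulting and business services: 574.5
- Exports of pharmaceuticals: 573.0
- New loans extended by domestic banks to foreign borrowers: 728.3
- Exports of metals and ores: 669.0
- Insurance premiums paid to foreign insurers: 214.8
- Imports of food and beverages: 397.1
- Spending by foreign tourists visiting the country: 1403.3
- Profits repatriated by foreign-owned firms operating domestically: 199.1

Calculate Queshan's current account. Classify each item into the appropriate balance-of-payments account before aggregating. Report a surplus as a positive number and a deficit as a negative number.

2230.2

Goods: 1961.5 - 1336.3 + 669.0 - 397.1 + 573.0 = 1470.1
Services: -574.5 - 214.8 + 717.5 + 1403.3 - 233.4 = 1098.1
Primary income: -199.1
Secondary income: -138.9
Current account = 1470.1 + 1098.1 + (-199.1) + (-138.9) = 2230.2
(Excluded from the current account — financial account: borrowing by resident firms from foreign banks 555.9, new loans extended by domestic banks to foreign borrowers 728.3.)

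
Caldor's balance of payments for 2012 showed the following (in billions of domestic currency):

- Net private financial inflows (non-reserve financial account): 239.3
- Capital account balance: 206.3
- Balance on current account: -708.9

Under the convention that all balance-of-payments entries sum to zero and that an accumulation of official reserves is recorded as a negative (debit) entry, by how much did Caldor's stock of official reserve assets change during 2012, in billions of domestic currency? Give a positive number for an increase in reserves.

-263.3

Official reserve transactions balance = -((-708.9) + 206.3 + 239.3) = 263.3
An accumulation of reserves is recorded as a debit (negative entry), so the change in the stock of reserves is the negative of that balance.
Change in official reserves = -(263.3) = -263.3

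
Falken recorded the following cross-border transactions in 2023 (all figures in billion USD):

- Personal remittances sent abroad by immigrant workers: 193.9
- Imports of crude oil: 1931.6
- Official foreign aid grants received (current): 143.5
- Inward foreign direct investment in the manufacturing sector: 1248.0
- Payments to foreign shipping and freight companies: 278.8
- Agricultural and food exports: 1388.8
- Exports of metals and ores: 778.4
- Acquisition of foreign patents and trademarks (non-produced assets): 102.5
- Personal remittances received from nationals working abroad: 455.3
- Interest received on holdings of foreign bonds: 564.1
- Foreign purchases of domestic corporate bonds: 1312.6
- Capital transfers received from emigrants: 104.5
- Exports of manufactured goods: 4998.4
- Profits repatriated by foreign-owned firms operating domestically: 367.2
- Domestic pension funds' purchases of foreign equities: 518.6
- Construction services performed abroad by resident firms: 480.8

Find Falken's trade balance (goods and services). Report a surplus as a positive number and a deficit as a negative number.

5436.0

Goods: 778.4 + 4998.4 - 1931.6 + 1388.8 = 5234.0
Services: 480.8 - 278.8 = 202.0
Trade balance = 5234.0 + 202.0 = 5436.0
(Excluded from the trade balance — secondary income: personal remittances sent abroad by immigrant workers 193.9, official foreign aid grants received (current) 143.5, personal remittances received from nationals working abroad 455.3; financial account: inward foreign direct investment in the manufacturing sector 1248.0, foreign purchases of domestic corporate bonds 1312.6, domestic pension funds' purchases of foreign equities 518.6; capital account: acquisition of foreign patents and trademarks (non-produced assets) 102.5, capital transfers received from emigrants 104.5; primary income: interest received on holdings of foreign bonds 564.1, profits repatriated by foreign-owned firms operating domestically 367.2.)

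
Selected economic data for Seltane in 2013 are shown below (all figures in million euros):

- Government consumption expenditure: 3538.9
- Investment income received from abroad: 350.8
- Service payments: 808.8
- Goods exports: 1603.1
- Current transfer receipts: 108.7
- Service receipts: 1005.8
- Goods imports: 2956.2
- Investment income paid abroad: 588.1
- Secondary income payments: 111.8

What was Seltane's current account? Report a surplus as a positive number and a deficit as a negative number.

-1396.5

Goods balance = 1603.1 - 2956.2 = -1353.1
Services balance = 1005.8 - 808.8 = 197.0
Trade balance (goods + services) = -1353.1 + 197.0 = -1156.1
Net primary income = 350.8 - 588.1 = -237.3
Net secondary income = 108.7 - 111.8 = -3.1
Current account = -1156.1 + (-237.3) + (-3.1) = -1396.5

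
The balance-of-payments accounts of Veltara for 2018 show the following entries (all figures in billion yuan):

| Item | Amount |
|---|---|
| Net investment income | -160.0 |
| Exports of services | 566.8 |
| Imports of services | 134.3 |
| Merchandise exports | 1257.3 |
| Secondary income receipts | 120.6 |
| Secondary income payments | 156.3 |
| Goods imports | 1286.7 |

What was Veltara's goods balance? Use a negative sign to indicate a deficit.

-29.4

Goods balance = 1257.3 - 1286.7 = -29.4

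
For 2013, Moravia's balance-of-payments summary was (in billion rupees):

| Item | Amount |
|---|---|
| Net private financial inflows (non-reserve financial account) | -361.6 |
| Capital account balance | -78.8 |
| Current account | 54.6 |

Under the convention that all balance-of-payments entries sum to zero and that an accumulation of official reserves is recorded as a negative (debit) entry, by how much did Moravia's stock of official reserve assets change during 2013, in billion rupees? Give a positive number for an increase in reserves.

Official reserve transactions balance = -(54.6 + (-78.8) + (-361.6)) = 385.8
An accumulation of reserves is recorded as a debit (negative entry), so the change in the stock of reserves is the negative of that balance.
Change in official reserves = -(385.8) = -385.8

-385.8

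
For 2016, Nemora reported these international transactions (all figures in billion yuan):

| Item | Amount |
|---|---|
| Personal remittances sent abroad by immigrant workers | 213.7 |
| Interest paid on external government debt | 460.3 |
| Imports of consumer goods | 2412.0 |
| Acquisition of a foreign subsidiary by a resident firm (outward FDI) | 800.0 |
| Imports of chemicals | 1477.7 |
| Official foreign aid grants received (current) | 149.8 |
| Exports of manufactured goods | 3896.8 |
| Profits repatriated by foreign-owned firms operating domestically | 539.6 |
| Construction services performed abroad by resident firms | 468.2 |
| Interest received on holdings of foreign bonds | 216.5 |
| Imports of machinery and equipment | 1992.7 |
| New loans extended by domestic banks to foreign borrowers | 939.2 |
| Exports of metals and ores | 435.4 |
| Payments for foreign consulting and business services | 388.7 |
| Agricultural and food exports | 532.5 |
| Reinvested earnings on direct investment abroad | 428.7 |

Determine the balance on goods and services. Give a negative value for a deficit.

-938.2

Goods: 532.5 - 2412.0 - 1992.7 - 1477.7 + 435.4 + 3896.8 = -1017.7
Services: 468.2 - 388.7 = 79.5
Trade balance = -1017.7 + 79.5 = -938.2
(Excluded from the trade balance — secondary income: personal remittances sent abroad by immigrant workers 213.7, official foreign aid grants received (current) 149.8; primary income: interest paid on external government debt 460.3, profits repatriated by foreign-owned firms operating domestically 539.6, interest received on holdings of foreign bonds 216.5, reinvested earnings on direct investment abroad 428.7; financial account: acquisition of a foreign subsidiary by a resident firm (outward FDI) 800.0, new loans extended by domestic banks to foreign borrowers 939.2.)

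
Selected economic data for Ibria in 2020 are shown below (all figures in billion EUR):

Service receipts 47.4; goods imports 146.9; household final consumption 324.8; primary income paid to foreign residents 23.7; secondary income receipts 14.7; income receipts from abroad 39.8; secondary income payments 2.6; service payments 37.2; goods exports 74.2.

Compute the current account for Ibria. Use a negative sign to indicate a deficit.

-34.3

Goods balance = 74.2 - 146.9 = -72.7
Services balance = 47.4 - 37.2 = 10.2
Trade balance (goods + services) = -72.7 + 10.2 = -62.5
Net primary income = 39.8 - 23.7 = 16.1
Net secondary income = 14.7 - 2.6 = 12.1
Current account = -62.5 + 16.1 + 12.1 = -34.3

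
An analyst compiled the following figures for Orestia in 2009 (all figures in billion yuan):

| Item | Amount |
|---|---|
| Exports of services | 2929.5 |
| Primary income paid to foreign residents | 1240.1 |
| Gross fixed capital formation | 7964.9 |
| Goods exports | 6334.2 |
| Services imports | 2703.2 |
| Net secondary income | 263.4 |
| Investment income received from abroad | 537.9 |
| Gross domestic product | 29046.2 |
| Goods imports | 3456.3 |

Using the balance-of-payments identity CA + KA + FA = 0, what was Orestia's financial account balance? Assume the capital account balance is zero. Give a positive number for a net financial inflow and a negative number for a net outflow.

-2665.4

Goods balance = 6334.2 - 3456.3 = 2877.9
Services balance = 2929.5 - 2703.2 = 226.3
Trade balance (goods + services) = 2877.9 + 226.3 = 3104.2
Net primary income = 537.9 - 1240.1 = -702.2
Net secondary income = 263.4
Current account = 3104.2 + (-702.2) + 263.4 = 2665.4
Financial account = -(2665.4) = -2665.4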